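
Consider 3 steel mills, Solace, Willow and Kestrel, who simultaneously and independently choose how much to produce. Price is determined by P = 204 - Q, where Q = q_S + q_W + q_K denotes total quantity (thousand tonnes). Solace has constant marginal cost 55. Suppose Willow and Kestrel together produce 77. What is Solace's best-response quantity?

With rivals' combined output fixed at 77, Solace's profit is π_S = (204 - 77 - q_S)q_S - (55q_S) = (127 - q_S)q_S - (55q_S).
∂π_S/∂q_S = 72 - 2q_S = 0, so q_S = 36.

36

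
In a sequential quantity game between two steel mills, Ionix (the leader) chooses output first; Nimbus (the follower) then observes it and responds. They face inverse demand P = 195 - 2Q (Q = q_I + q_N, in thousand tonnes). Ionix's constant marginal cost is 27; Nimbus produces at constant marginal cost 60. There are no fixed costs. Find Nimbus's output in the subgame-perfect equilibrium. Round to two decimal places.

The follower Nimbus best-responds to any q_I: π_N = (195 - 2Q)q_N - 60q_N.
Setting the follower's marginal profit to zero, 135 - 2q_I - 4q_N = 0, i.e. q_N = (135 - 2q_I)/4.
Ionix substitutes q_N(q_I) into its own profit: π_I = q_I(195 - 2q_I - (135 - 2q_I)/2) - 27q_I = (255/2 - q_I)q_I - 27q_I.
The leader's first-order condition 201/2 - 2q_I = 0 yields q_I = 201/4.
Then q_N = (135 - 2·(201/4))/4 = 69/8.

8.63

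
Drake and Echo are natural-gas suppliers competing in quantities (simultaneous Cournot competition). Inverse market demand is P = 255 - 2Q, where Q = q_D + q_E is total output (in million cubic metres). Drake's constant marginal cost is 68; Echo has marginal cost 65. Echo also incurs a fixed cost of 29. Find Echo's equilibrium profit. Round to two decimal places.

2040.39

Drake's profit: π_D = (255 - 2Q)q_D - (68q_D). Setting ∂π_D/∂q_D = 0: 187 - 4q_D - 2(q_E) = 0.
Echo's first-order condition: 190 - 4q_E - 2(q_D) = 0.
Best responses: q_D = (187 - 2q_E)/4, q_E = (190 - 2q_D)/4.
Substituting one into the other gives q_D = 92/3 and q_E = 193/6.
Price P = 255 - 2·(377/6) = 388/3.
Echo's profit: (388/3 - 65)·(193/6) - 29 = 2040.3889.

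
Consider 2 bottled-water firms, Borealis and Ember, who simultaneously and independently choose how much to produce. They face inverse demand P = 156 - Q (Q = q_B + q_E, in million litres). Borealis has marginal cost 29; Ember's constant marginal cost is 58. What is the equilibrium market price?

Borealis's profit: π_B = (156 - Q)q_B - (29q_B). Setting ∂π_B/∂q_B = 0: 127 - 2q_B - (q_E) = 0.
Ember's profit: π_E = (156 - Q)q_E - (58q_E). Setting ∂π_E/∂q_E = 0: 98 - 2q_E - (q_B) = 0.
Best responses: q_B = (127 - q_E)/2, q_E = (98 - q_B)/2.
Substituting one into the other gives q_B = 52 and q_E = 23.
Total output Q = 75, so price P = 156 - 75 = 81.

81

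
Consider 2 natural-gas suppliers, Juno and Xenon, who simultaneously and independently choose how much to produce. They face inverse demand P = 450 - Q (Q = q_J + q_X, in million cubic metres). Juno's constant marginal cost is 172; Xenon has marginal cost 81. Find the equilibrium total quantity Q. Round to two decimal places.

215.67

Juno's profit: π_J = (450 - Q)q_J - (172q_J). Setting ∂π_J/∂q_J = 0: 278 - 2q_J - (q_X) = 0.
Xenon's profit: π_X = (450 - Q)q_X - (81q_X). Setting ∂π_X/∂q_X = 0: 369 - 2q_X - (q_J) = 0.
So q_J = (278 - q_X)/2 and q_X = (369 - q_J)/2.
Substituting one into the other gives q_J = 187/3 and q_X = 460/3.
Total output Q = 187/3 + 460/3 = 647/3.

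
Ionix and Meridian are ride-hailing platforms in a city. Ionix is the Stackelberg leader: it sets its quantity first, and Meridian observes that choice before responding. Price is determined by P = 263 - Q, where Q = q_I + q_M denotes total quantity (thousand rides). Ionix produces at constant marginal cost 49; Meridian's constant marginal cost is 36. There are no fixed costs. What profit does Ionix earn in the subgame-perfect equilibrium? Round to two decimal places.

5050.13

Solve by backward induction. Given q_I, the follower Meridian maximises π_M = (263 - q_I - q_M)q_M - 36q_M.
∂π_M/∂q_M = 227 - q_I - 2q_M = 0 gives the reaction function q_M = (227 - q_I)/2.
Ionix substitutes q_M(q_I) into its own profit: π_I = q_I(263 - q_I - (227 - q_I)/2) - 49q_I = (299/2 - (1/2)q_I)q_I - 49q_I.
Leader FOC: 201/2 - q_I = 0, so q_I = 201/2.
Then q_M = (227 - 201/2)/2 = 253/4.
Price P = 263 - 655/4 = 397/4.
Ionix's profit: (397/4 - 49)·(201/2) = 5050.1250.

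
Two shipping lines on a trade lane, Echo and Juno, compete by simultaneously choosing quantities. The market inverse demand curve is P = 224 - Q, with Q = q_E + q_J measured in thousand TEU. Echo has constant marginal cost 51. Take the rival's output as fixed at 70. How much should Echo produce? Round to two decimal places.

With the rival's output fixed at 70, Echo's profit is π_E = (224 - 70 - q_E)q_E - (51q_E) = (154 - q_E)q_E - (51q_E).
∂π_E/∂q_E = 103 - 2q_E = 0, so q_E = 103/2.

51.50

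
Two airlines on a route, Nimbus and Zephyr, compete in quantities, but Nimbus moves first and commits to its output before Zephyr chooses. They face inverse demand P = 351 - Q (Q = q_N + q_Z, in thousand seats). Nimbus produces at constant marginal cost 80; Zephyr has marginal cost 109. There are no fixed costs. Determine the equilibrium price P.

155

Solve by backward induction. Given q_N, the follower Zephyr maximises π_Z = (351 - q_N - q_Z)q_Z - 109q_Z.
Follower FOC: 242 - q_N - 2q_Z = 0, so q_Z(q_N) = (242 - q_N)/2.
The leader anticipates this reaction. Substituting into P = 351 - Q gives P = 230 - (1/2)q_N, so π_N = (230 - (1/2)q_N)q_N - 80q_N.
Maximising: ∂π_N/∂q_N = 150 - q_N = 0, giving q_N = 150.
Then q_Z = (242 - 150)/2 = 46.
Total output Q = 196, so price P = 351 - 196 = 155.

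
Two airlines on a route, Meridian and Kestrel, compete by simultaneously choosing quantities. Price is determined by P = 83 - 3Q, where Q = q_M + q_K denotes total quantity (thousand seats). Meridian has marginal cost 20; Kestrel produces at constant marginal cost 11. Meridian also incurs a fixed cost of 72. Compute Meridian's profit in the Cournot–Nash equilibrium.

Meridian's profit: π_M = (83 - 3Q)q_M - (20q_M). Setting ∂π_M/∂q_M = 0: 63 - 6q_M - 3(q_K) = 0.
Kestrel's profit: π_K = (83 - 3Q)q_K - (11q_K). Setting ∂π_K/∂q_K = 0: 72 - 6q_K - 3(q_M) = 0.
Best responses: q_M = (63 - 3q_K)/6, q_K = (72 - 3q_M)/6.
Substituting one into the other gives q_M = 6 and q_K = 9.
Price P = 83 - 3·15 = 38.
Meridian's profit: (38 - 20)·6 - 72 = 36.

36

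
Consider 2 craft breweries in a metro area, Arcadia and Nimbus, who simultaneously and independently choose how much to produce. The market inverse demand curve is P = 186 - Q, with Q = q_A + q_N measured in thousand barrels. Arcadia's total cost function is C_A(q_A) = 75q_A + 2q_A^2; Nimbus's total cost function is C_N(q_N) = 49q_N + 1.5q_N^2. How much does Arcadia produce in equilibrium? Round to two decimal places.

Arcadia's profit: π_A = (186 - Q)q_A - (75q_A + 2q_A²). Setting ∂π_A/∂q_A = 0: 111 - 6q_A - (q_N) = 0.
Nimbus's profit: π_N = (186 - Q)q_N - (49q_N + (3/2)q_N²). Setting ∂π_N/∂q_N = 0: 137 - 5q_N - (q_A) = 0.
Rearranging gives the reaction functions q_A = (111 - q_N)/6 and q_N = (137 - q_A)/5.
Substituting one into the other gives q_A = 418/29 and q_N = 711/29.

14.41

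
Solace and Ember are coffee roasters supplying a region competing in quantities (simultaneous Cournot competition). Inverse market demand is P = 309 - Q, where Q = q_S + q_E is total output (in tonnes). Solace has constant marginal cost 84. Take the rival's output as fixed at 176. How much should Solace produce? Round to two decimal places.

With the rival's output fixed at 176, Solace's profit is π_S = (309 - 176 - q_S)q_S - (84q_S) = (133 - q_S)q_S - (84q_S).
∂π_S/∂q_S = 49 - 2q_S = 0, so q_S = 49/2.

24.50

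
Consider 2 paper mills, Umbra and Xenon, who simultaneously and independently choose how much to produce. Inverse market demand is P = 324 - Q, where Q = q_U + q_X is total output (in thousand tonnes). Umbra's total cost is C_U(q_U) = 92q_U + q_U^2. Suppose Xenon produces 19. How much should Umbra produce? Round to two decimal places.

53.25

With the rival's output fixed at 19, Umbra's profit is π_U = (324 - 19 - q_U)q_U - (92q_U + q_U²) = (305 - q_U)q_U - (92q_U + q_U²).
∂π_U/∂q_U = 213 - 4q_U = 0, so q_U = 213/4.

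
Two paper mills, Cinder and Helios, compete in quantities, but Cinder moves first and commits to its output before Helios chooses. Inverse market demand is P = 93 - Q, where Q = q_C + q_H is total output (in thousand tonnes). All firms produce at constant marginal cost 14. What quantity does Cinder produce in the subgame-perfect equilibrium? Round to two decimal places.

39.50

Solve by backward induction. Given q_C, the follower Helios maximises π_H = (93 - q_C - q_H)q_H - 14q_H.
∂π_H/∂q_H = 79 - q_C - 2q_H = 0 gives the reaction function q_H = (79 - q_C)/2.
The leader anticipates this reaction. Substituting into P = 93 - Q gives P = 107/2 - (1/2)q_C, so π_C = (107/2 - (1/2)q_C)q_C - 14q_C.
Maximising: ∂π_C/∂q_C = 79/2 - q_C = 0, giving q_C = 79/2.
Then q_H = (79 - 79/2)/2 = 79/4.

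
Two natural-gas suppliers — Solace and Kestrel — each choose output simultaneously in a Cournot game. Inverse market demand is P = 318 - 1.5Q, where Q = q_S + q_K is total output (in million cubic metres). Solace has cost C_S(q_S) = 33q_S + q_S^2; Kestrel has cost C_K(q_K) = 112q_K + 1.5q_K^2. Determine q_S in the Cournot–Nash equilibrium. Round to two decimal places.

Solace's profit: π_S = (318 - 1.5Q)q_S - (33q_S + q_S²). Setting ∂π_S/∂q_S = 0: 285 - 5q_S - (3/2)(q_K) = 0.
Kestrel's first-order condition: 206 - 6q_K - (3/2)(q_S) = 0.
Rearranging gives the reaction functions q_S = (285 - (3/2)q_K)/5 and q_K = (206 - (3/2)q_S)/6.
Solving the pair: q_S = 1868/37, q_K = 21.7117.

50.49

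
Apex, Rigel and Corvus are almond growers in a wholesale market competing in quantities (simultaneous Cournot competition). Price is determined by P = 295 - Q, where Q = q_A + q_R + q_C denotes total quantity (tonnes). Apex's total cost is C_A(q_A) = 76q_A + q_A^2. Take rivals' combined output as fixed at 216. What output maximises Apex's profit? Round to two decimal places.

With rivals' combined output fixed at 216, Apex's profit is π_A = (295 - 216 - q_A)q_A - (76q_A + q_A²) = (79 - q_A)q_A - (76q_A + q_A²).
∂π_A/∂q_A = 3 - 4q_A = 0, so q_A = 3/4.

0.75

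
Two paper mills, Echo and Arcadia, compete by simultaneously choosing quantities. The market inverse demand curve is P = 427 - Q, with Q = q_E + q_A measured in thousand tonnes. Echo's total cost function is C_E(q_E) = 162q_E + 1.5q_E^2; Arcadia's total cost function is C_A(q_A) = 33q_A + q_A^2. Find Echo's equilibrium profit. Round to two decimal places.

3071.72

Echo's profit: π_E = (427 - Q)q_E - (162q_E + (3/2)q_E²). Setting ∂π_E/∂q_E = 0: 265 - 5q_E - (q_A) = 0.
Arcadia's profit: π_A = (427 - Q)q_A - (33q_A + q_A²). Setting ∂π_A/∂q_A = 0: 394 - 4q_A - (q_E) = 0.
So q_E = (265 - q_A)/5 and q_A = (394 - q_E)/4.
Substituting one into the other gives q_E = 666/19 and q_A = 1705/19.
Price P = 427 - 124.7895 = 302.2105.
Echo's profit: 302.2105·(666/19) - 162·(666/19) - (3/2)(666/19)² = 3071.7175.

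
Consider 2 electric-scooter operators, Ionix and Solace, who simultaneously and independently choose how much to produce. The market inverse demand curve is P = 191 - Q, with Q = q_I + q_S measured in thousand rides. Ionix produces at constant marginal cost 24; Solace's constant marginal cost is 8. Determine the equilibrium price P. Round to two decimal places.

Ionix's profit: π_I = (191 - Q)q_I - (24q_I). Setting ∂π_I/∂q_I = 0: 167 - 2q_I - (q_S) = 0.
Solace's profit: π_S = (191 - Q)q_S - (8q_S). Setting ∂π_S/∂q_S = 0: 183 - 2q_S - (q_I) = 0.
So q_I = (167 - q_S)/2 and q_S = (183 - q_I)/2.
Solving the pair: q_I = 151/3, q_S = 199/3.
Total output Q = 350/3, so price P = 191 - 350/3 = 223/3.

74.33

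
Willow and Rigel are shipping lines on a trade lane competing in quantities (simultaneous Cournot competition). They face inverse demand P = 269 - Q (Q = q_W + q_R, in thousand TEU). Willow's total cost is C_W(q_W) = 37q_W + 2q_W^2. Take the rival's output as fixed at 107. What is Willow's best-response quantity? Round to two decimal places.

With the rival's output fixed at 107, Willow's profit is π_W = (269 - 107 - q_W)q_W - (37q_W + 2q_W²) = (162 - q_W)q_W - (37q_W + 2q_W²).
∂π_W/∂q_W = 125 - 6q_W = 0, so q_W = 125/6.

20.83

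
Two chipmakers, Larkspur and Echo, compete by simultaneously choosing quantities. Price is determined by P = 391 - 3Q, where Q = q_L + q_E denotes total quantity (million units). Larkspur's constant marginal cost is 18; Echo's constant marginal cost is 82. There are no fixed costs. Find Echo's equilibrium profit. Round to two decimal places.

2223.15

Larkspur's profit: π_L = (391 - 3Q)q_L - (18q_L). Setting ∂π_L/∂q_L = 0: 373 - 6q_L - 3(q_E) = 0.
Echo's first-order condition: 309 - 6q_E - 3(q_L) = 0.
So q_L = (373 - 3q_E)/6 and q_E = (309 - 3q_L)/6.
Substituting one into the other gives q_L = 437/9 and q_E = 245/9.
Price P = 391 - 3·(682/9) = 491/3.
Echo's profit: (491/3 - 82)·(245/9) = 2223.1481.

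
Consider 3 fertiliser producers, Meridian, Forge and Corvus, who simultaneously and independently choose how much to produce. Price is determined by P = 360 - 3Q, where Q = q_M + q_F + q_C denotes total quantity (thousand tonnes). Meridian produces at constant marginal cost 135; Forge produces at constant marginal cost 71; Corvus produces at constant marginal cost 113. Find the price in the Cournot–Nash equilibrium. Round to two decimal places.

Meridian's profit: π_M = (360 - 3Q)q_M - (135q_M). Setting ∂π_M/∂q_M = 0: 225 - 6q_M - 3(q_F + q_C) = 0.
Forge's profit: π_F = (360 - 3Q)q_F - (71q_F). Setting ∂π_F/∂q_F = 0: 289 - 6q_F - 3(q_M + q_C) = 0.
Corvus's first-order condition: 247 - 6q_C - 3(q_M + q_F) = 0.
Summing all 3 equations gives 761 − 12Q = 0, hence Q = 761/12.
Back-substituting: q_M = (225 − 761/4)/3 = 139/12, q_F = (289 − 761/4)/3 = 395/12, q_C = (247 − 761/4)/3 = 227/12.
Total output Q = 761/12, so price P = 360 - 3·(761/12) = 679/4.

169.75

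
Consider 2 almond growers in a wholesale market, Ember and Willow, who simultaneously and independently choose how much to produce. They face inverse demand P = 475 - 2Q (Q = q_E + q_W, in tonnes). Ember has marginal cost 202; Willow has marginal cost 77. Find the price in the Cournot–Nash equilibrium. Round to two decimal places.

251.33

Ember's profit: π_E = (475 - 2Q)q_E - (202q_E). Setting ∂π_E/∂q_E = 0: 273 - 4q_E - 2(q_W) = 0.
Willow's profit: π_W = (475 - 2Q)q_W - (77q_W). Setting ∂π_W/∂q_W = 0: 398 - 4q_W - 2(q_E) = 0.
Rearranging gives the reaction functions q_E = (273 - 2q_W)/4 and q_W = (398 - 2q_E)/4.
Solving the pair: q_E = 74/3, q_W = 523/6.
Total output Q = 671/6, so price P = 475 - 2·(671/6) = 754/3.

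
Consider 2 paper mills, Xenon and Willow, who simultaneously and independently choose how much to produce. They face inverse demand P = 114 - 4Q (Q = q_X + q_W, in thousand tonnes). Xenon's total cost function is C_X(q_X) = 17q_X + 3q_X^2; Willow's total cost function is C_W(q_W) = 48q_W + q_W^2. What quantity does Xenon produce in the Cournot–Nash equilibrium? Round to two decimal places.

5.69

Xenon's profit: π_X = (114 - 4Q)q_X - (17q_X + 3q_X²). Setting ∂π_X/∂q_X = 0: 97 - 14q_X - 4(q_W) = 0.
Willow's profit: π_W = (114 - 4Q)q_W - (48q_W + q_W²). Setting ∂π_W/∂q_W = 0: 66 - 10q_W - 4(q_X) = 0.
Rearranging gives the reaction functions q_X = (97 - 4q_W)/14 and q_W = (66 - 4q_X)/10.
Solving the pair: q_X = 353/62, q_W = 134/31.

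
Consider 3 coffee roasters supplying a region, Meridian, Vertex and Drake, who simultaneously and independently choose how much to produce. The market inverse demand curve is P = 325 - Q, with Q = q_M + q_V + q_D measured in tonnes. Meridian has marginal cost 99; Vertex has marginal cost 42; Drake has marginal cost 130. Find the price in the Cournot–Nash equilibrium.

149

Meridian's profit: π_M = (325 - Q)q_M - (99q_M). Setting ∂π_M/∂q_M = 0: 226 - 2q_M - (q_V + q_D) = 0.
Vertex's first-order condition: 283 - 2q_V - (q_M + q_D) = 0.
Drake's first-order condition: 195 - 2q_D - (q_M + q_V) = 0.
Adding the 3 conditions: 704 − 2Q − 2Q = 0, i.e. Q = 176.
Back-substituting: q_M = (226 − 176) = 50, q_V = (283 − 176) = 107, q_D = (195 − 176) = 19.
Total output Q = 176, so price P = 325 - 176 = 149.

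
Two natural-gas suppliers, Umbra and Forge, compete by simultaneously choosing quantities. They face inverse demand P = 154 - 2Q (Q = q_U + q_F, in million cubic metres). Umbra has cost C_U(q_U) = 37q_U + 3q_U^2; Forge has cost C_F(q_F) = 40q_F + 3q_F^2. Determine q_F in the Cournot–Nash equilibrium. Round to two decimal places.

Umbra's profit: π_U = (154 - 2Q)q_U - (37q_U + 3q_U²). Setting ∂π_U/∂q_U = 0: 117 - 10q_U - 2(q_F) = 0.
Forge's profit: π_F = (154 - 2Q)q_F - (40q_F + 3q_F²). Setting ∂π_F/∂q_F = 0: 114 - 10q_F - 2(q_U) = 0.
So q_U = (117 - 2q_F)/10 and q_F = (114 - 2q_U)/10.
Substituting one into the other gives q_U = 157/16 and q_F = 151/16.

9.44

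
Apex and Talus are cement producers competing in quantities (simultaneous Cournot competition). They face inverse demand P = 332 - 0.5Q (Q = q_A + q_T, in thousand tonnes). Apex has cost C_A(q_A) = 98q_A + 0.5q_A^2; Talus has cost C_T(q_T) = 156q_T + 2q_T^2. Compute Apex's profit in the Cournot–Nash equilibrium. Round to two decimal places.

12315.31

Apex's profit: π_A = (332 - 0.5Q)q_A - (98q_A + (1/2)q_A²). Setting ∂π_A/∂q_A = 0: 234 - 2q_A - (1/2)(q_T) = 0.
Talus's profit: π_T = (332 - 0.5Q)q_T - (156q_T + 2q_T²). Setting ∂π_T/∂q_T = 0: 176 - 5q_T - (1/2)(q_A) = 0.
So q_A = (234 - (1/2)q_T)/2 and q_T = (176 - (1/2)q_A)/5.
Solving the pair: q_A = 110.9744, q_T = 940/39.
Price P = 332 - (1/2)·(1756/13) = 264.4615.
Apex's profit: 264.4615·110.9744 - 98·110.9744 - (1/2)·110.9744² = 12315.3083.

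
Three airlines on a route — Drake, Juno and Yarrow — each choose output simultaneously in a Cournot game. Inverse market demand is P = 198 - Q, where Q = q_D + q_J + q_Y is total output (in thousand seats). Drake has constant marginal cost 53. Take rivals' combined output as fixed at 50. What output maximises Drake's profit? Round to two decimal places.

With rivals' combined output fixed at 50, Drake's profit is π_D = (198 - 50 - q_D)q_D - (53q_D) = (148 - q_D)q_D - (53q_D).
∂π_D/∂q_D = 95 - 2q_D = 0, so q_D = 95/2.

47.50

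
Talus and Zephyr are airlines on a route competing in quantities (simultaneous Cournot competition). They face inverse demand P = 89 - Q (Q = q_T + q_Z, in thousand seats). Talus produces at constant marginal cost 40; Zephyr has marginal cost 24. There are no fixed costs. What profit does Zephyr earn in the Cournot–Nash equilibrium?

Talus's profit: π_T = (89 - Q)q_T - (40q_T). Setting ∂π_T/∂q_T = 0: 49 - 2q_T - (q_Z) = 0.
Zephyr's profit: π_Z = (89 - Q)q_Z - (24q_Z). Setting ∂π_Z/∂q_Z = 0: 65 - 2q_Z - (q_T) = 0.
So q_T = (49 - q_Z)/2 and q_Z = (65 - q_T)/2.
Substituting one into the other gives q_T = 11 and q_Z = 27.
Price P = 89 - 38 = 51.
Zephyr's profit: (51 - 24)·27 = 729.

729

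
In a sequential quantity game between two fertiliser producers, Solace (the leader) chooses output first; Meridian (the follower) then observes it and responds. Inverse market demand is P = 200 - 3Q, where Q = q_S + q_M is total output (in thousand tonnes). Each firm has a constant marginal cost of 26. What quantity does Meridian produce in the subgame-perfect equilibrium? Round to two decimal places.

The follower Meridian best-responds to any q_S: π_M = (200 - 3Q)q_M - 26q_M.
Follower FOC: 174 - 3q_S - 6q_M = 0, so q_M(q_S) = (174 - 3q_S)/6.
The leader anticipates this reaction. Substituting into P = 200 - 3Q gives P = 113 - (3/2)q_S, so π_S = (113 - (3/2)q_S)q_S - 26q_S.
The leader's first-order condition 87 - 3q_S = 0 yields q_S = 29.
Then q_M = (174 - 3·29)/6 = 29/2.

14.50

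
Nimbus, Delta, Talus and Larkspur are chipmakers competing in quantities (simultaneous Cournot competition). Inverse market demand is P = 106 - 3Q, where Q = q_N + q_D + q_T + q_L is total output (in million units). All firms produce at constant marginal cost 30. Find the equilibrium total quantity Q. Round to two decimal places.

20.27

Each firm earns π_i = (106 - 3Q)q_i - 30q_i.
First-order condition (treating rivals' output as given): 76 - 6q_i - 3·Σ_{j≠i} q_j = 0.
With identical firms every q_j equals q_i, so Σ_{j≠i} q_j = 3q_i and 76 = 15q_i, giving q_i = 76/15.
Total output Q = 76/15 + 76/15 + 76/15 + 76/15 = 304/15.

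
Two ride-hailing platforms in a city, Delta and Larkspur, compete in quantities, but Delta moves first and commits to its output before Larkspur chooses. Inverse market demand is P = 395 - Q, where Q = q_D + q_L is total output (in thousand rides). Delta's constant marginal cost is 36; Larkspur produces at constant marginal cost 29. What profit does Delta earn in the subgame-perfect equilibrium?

Solve by backward induction. Given q_D, the follower Larkspur maximises π_L = (395 - q_D - q_L)q_L - 29q_L.
Setting the follower's marginal profit to zero, 366 - q_D - 2q_L = 0, i.e. q_L = (366 - q_D)/2.
The leader anticipates this reaction. Substituting into P = 395 - Q gives P = 212 - (1/2)q_D, so π_D = (212 - (1/2)q_D)q_D - 36q_D.
Leader FOC: 176 - q_D = 0, so q_D = 176.
Then q_L = (366 - 176)/2 = 95.
Price P = 395 - 271 = 124.
Delta's profit: (124 - 36)·176 = 15488.

15488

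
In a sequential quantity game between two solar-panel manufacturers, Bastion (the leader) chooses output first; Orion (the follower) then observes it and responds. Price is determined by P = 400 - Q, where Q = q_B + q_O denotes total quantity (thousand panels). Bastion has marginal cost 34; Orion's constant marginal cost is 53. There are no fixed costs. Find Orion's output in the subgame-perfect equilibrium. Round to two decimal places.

Solve by backward induction. Given q_B, the follower Orion maximises π_O = (400 - q_B - q_O)q_O - 53q_O.
∂π_O/∂q_O = 347 - q_B - 2q_O = 0 gives the reaction function q_O = (347 - q_B)/2.
Bastion substitutes q_O(q_B) into its own profit: π_B = q_B(400 - q_B - (347 - q_B)/2) - 34q_B = (453/2 - (1/2)q_B)q_B - 34q_B.
Leader FOC: 385/2 - q_B = 0, so q_B = 385/2.
Then q_O = (347 - 385/2)/2 = 309/4.

77.25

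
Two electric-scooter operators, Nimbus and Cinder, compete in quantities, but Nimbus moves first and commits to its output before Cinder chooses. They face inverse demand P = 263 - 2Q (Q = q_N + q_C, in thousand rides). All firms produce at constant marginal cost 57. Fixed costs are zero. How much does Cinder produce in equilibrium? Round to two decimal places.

25.75

Solve by backward induction. Given q_N, the follower Cinder maximises π_C = (263 - 2q_N - 2q_C)q_C - 57q_C.
Setting the follower's marginal profit to zero, 206 - 2q_N - 4q_C = 0, i.e. q_C = (206 - 2q_N)/4.
Nimbus substitutes q_C(q_N) into its own profit: π_N = q_N(263 - 2q_N - (206 - 2q_N)/2) - 57q_N = (160 - q_N)q_N - 57q_N.
The leader's first-order condition 103 - 2q_N = 0 yields q_N = 103/2.
Then q_C = (206 - 2·(103/2))/4 = 103/4.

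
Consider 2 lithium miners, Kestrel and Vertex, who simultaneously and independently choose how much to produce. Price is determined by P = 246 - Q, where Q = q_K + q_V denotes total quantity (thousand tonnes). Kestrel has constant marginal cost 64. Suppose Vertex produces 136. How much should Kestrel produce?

23

With the rival's output fixed at 136, Kestrel's profit is π_K = (246 - 136 - q_K)q_K - (64q_K) = (110 - q_K)q_K - (64q_K).
∂π_K/∂q_K = 46 - 2q_K = 0, so q_K = 23.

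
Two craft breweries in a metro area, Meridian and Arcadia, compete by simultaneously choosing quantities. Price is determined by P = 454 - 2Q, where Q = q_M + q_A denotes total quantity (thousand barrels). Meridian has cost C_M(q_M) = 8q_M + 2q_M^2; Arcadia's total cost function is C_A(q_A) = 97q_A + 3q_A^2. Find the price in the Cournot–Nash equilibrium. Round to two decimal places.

303.74

Meridian's profit: π_M = (454 - 2Q)q_M - (8q_M + 2q_M²). Setting ∂π_M/∂q_M = 0: 446 - 8q_M - 2(q_A) = 0.
Arcadia's profit: π_A = (454 - 2Q)q_A - (97q_A + 3q_A²). Setting ∂π_A/∂q_A = 0: 357 - 10q_A - 2(q_M) = 0.
Best responses: q_M = (446 - 2q_A)/8, q_A = (357 - 2q_M)/10.
Solving the pair: q_M = 1873/38, q_A = 491/19.
Total output Q = 75.1316, so price P = 454 - 2·75.1316 = 303.7368.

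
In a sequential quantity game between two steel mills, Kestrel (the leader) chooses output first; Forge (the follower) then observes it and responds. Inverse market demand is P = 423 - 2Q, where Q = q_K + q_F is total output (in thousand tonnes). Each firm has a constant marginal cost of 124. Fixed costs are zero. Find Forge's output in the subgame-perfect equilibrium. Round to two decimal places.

37.38

Solve by backward induction. Given q_K, the follower Forge maximises π_F = (423 - 2q_K - 2q_F)q_F - 124q_F.
∂π_F/∂q_F = 299 - 2q_K - 4q_F = 0 gives the reaction function q_F = (299 - 2q_K)/4.
The leader anticipates this reaction. Substituting into P = 423 - 2Q gives P = 547/2 - q_K, so π_K = (547/2 - q_K)q_K - 124q_K.
The leader's first-order condition 299/2 - 2q_K = 0 yields q_K = 299/4.
Then q_F = (299 - 2·(299/4))/4 = 299/8.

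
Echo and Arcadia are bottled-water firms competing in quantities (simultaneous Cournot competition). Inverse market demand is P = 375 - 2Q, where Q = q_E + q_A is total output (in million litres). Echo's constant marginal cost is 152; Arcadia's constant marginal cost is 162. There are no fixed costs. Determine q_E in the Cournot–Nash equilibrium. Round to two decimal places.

38.83

Echo's profit: π_E = (375 - 2Q)q_E - (152q_E). Setting ∂π_E/∂q_E = 0: 223 - 4q_E - 2(q_A) = 0.
Arcadia's first-order condition: 213 - 4q_A - 2(q_E) = 0.
Best responses: q_E = (223 - 2q_A)/4, q_A = (213 - 2q_E)/4.
Substituting one into the other gives q_E = 233/6 and q_A = 203/6.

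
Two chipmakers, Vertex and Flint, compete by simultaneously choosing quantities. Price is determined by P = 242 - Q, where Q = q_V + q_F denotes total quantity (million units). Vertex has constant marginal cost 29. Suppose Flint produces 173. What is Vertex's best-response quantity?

20

With the rival's output fixed at 173, Vertex's profit is π_V = (242 - 173 - q_V)q_V - (29q_V) = (69 - q_V)q_V - (29q_V).
∂π_V/∂q_V = 40 - 2q_V = 0, so q_V = 20.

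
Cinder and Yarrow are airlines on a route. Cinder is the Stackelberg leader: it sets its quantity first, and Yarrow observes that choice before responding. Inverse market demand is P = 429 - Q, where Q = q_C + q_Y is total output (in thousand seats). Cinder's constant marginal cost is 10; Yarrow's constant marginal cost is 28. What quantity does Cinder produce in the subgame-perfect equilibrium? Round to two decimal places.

The follower Yarrow best-responds to any q_C: π_Y = (429 - Q)q_Y - 28q_Y.
Setting the follower's marginal profit to zero, 401 - q_C - 2q_Y = 0, i.e. q_Y = (401 - q_C)/2.
Cinder substitutes q_Y(q_C) into its own profit: π_C = q_C(429 - q_C - (401 - q_C)/2) - 10q_C = (457/2 - (1/2)q_C)q_C - 10q_C.
Maximising: ∂π_C/∂q_C = 437/2 - q_C = 0, giving q_C = 437/2.
Then q_Y = (401 - 437/2)/2 = 365/4.

218.50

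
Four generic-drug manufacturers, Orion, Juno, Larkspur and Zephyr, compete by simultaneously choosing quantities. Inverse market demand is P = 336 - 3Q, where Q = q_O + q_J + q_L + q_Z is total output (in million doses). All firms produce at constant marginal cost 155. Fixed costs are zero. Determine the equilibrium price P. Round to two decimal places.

Each firm earns π_i = (336 - 3Q)q_i - 155q_i.
Setting ∂π_i/∂q_i = 0 with rivals' quantities fixed: 181 - 6q_i - 3·Σ_{j≠i} q_j = 0.
With identical firms every q_j equals q_i, so Σ_{j≠i} q_j = 3q_i and 181 = 15q_i, giving q_i = 181/15.
Total output Q = 724/15, so price P = 336 - 3·(724/15) = 956/5.

191.20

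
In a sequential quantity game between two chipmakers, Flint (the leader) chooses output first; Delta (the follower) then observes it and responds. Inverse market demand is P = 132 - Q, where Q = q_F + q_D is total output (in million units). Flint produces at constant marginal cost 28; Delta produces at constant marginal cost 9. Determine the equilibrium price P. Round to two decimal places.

49.25

Solve by backward induction. Given q_F, the follower Delta maximises π_D = (132 - q_F - q_D)q_D - 9q_D.
Setting the follower's marginal profit to zero, 123 - q_F - 2q_D = 0, i.e. q_D = (123 - q_F)/2.
The leader anticipates this reaction. Substituting into P = 132 - Q gives P = 141/2 - (1/2)q_F, so π_F = (141/2 - (1/2)q_F)q_F - 28q_F.
The leader's first-order condition 85/2 - q_F = 0 yields q_F = 85/2.
Then q_D = (123 - 85/2)/2 = 161/4.
Total output Q = 331/4, so price P = 132 - 331/4 = 197/4.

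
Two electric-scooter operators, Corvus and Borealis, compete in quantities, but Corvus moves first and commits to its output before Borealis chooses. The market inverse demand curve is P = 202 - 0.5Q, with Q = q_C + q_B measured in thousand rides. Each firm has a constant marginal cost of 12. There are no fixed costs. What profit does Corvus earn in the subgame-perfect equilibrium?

Solve by backward induction. Given q_C, the follower Borealis maximises π_B = (202 - (1/2)q_C - (1/2)q_B)q_B - 12q_B.
∂π_B/∂q_B = 190 - (1/2)q_C - q_B = 0 gives the reaction function q_B = (190 - (1/2)q_C).
Corvus substitutes q_B(q_C) into its own profit: π_C = q_C(202 - (1/2)q_C - (190 - (1/2)q_C)/2) - 12q_C = (107 - (1/4)q_C)q_C - 12q_C.
The leader's first-order condition 95 - (1/2)q_C = 0 yields q_C = 190.
Then q_B = (190 - (1/2)·190) = 95.
Price P = 202 - (1/2)·285 = 119/2.
Corvus's profit: (119/2 - 12)·190 = 9025.

9025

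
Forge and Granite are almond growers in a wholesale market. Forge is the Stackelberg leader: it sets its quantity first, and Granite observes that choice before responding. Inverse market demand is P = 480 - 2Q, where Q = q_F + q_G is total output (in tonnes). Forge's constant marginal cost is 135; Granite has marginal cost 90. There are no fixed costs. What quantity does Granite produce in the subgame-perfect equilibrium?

The follower Granite best-responds to any q_F: π_G = (480 - 2Q)q_G - 90q_G.
Follower FOC: 390 - 2q_F - 4q_G = 0, so q_G(q_F) = (390 - 2q_F)/4.
The leader anticipates this reaction. Substituting into P = 480 - 2Q gives P = 285 - q_F, so π_F = (285 - q_F)q_F - 135q_F.
Leader FOC: 150 - 2q_F = 0, so q_F = 75.
Then q_G = (390 - 2·75)/4 = 60.

60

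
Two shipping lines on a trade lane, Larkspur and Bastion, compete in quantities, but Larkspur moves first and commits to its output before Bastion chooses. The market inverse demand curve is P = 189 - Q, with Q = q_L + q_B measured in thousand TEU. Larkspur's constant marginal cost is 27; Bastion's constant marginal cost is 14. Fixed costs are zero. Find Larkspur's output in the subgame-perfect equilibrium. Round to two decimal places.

Solve by backward induction. Given q_L, the follower Bastion maximises π_B = (189 - q_L - q_B)q_B - 14q_B.
Follower FOC: 175 - q_L - 2q_B = 0, so q_B(q_L) = (175 - q_L)/2.
Larkspur substitutes q_B(q_L) into its own profit: π_L = q_L(189 - q_L - (175 - q_L)/2) - 27q_L = (203/2 - (1/2)q_L)q_L - 27q_L.
Leader FOC: 149/2 - q_L = 0, so q_L = 149/2.
Then q_B = (175 - 149/2)/2 = 201/4.

74.50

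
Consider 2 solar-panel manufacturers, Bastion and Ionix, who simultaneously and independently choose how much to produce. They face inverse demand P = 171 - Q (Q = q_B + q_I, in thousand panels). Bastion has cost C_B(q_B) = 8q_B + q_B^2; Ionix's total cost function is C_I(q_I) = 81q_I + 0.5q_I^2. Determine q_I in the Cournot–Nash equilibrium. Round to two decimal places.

17.91

Bastion's profit: π_B = (171 - Q)q_B - (8q_B + q_B²). Setting ∂π_B/∂q_B = 0: 163 - 4q_B - (q_I) = 0.
Ionix's first-order condition: 90 - 3q_I - (q_B) = 0.
Rearranging gives the reaction functions q_B = (163 - q_I)/4 and q_I = (90 - q_B)/3.
Solving the pair: q_B = 399/11, q_I = 197/11.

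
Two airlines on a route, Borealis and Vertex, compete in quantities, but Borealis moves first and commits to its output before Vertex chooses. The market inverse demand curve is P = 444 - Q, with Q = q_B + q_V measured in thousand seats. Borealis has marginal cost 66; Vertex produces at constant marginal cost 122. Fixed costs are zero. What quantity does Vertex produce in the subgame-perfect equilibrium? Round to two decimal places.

The follower Vertex best-responds to any q_B: π_V = (444 - Q)q_V - 122q_V.
Setting the follower's marginal profit to zero, 322 - q_B - 2q_V = 0, i.e. q_V = (322 - q_B)/2.
The leader anticipates this reaction. Substituting into P = 444 - Q gives P = 283 - (1/2)q_B, so π_B = (283 - (1/2)q_B)q_B - 66q_B.
Leader FOC: 217 - q_B = 0, so q_B = 217.
Then q_V = (322 - 217)/2 = 105/2.

52.50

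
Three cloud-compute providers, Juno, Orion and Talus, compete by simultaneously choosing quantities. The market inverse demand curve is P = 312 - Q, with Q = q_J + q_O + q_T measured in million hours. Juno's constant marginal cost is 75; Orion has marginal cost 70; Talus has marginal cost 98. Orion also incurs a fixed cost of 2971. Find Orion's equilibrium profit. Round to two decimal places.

Juno's profit: π_J = (312 - Q)q_J - (75q_J). Setting ∂π_J/∂q_J = 0: 237 - 2q_J - (q_O + q_T) = 0.
Orion's first-order condition: 242 - 2q_O - (q_J + q_T) = 0.
Talus's profit: π_T = (312 - Q)q_T - (98q_T). Setting ∂π_T/∂q_T = 0: 214 - 2q_T - (q_J + q_O) = 0.
Summing all 3 equations gives 693 − 4Q = 0, hence Q = 693/4.
Back-substituting: q_J = (237 − 693/4) = 255/4, q_O = (242 − 693/4) = 275/4, q_T = (214 − 693/4) = 163/4.
Price P = 312 - 693/4 = 555/4.
Orion's profit: (555/4 - 70)·(275/4) - 2971 = 1755.5625.

1755.56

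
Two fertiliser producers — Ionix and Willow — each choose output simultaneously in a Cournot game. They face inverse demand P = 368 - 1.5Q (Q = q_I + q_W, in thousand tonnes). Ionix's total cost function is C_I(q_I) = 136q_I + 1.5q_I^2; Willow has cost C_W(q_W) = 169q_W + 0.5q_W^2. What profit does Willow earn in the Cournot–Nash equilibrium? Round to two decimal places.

Ionix's profit: π_I = (368 - 1.5Q)q_I - (136q_I + (3/2)q_I²). Setting ∂π_I/∂q_I = 0: 232 - 6q_I - (3/2)(q_W) = 0.
Willow's profit: π_W = (368 - 1.5Q)q_W - (169q_W + (1/2)q_W²). Setting ∂π_W/∂q_W = 0: 199 - 4q_W - (3/2)(q_I) = 0.
Rearranging gives the reaction functions q_I = (232 - (3/2)q_W)/6 and q_W = (199 - (3/2)q_I)/4.
Solving the pair: q_I = 28.9425, q_W = 1128/29.
Price P = 368 - (3/2)·67.8391 = 266.2414.
Willow's profit: 266.2414·(1128/29) - 169·(1128/29) - (1/2)(1128/29)² = 3025.8835.

3025.88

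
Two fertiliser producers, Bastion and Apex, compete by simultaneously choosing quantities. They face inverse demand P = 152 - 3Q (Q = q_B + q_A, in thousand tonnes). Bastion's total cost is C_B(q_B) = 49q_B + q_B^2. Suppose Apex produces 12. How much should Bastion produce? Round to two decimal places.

With the rival's output fixed at 12, Bastion's profit is π_B = (152 - 3·12 - 3q_B)q_B - (49q_B + q_B²) = (116 - 3q_B)q_B - (49q_B + q_B²).
∂π_B/∂q_B = 67 - 8q_B = 0, so q_B = 67/8.

8.38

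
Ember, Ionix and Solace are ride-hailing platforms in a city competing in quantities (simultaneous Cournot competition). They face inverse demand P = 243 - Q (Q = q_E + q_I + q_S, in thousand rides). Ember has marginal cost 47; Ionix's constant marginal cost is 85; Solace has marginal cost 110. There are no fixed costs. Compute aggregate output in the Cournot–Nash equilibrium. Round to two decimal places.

121.75

Ember's profit: π_E = (243 - Q)q_E - (47q_E). Setting ∂π_E/∂q_E = 0: 196 - 2q_E - (q_I + q_S) = 0.
Ionix's profit: π_I = (243 - Q)q_I - (85q_I). Setting ∂π_I/∂q_I = 0: 158 - 2q_I - (q_E + q_S) = 0.
Solace's first-order condition: 133 - 2q_S - (q_E + q_I) = 0.
Adding the 3 conditions: 487 − 2Q − 2Q = 0, i.e. Q = 487/4.
Back-substituting: q_E = (196 − 487/4) = 297/4, q_I = (158 − 487/4) = 145/4, q_S = (133 − 487/4) = 45/4.
Total output Q = 297/4 + 145/4 + 45/4 = 487/4.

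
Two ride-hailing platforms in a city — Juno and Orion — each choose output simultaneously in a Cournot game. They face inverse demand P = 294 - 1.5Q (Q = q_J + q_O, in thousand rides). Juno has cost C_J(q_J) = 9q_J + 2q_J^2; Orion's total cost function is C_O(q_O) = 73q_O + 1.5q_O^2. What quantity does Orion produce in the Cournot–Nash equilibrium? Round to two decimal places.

28.16

Juno's profit: π_J = (294 - 1.5Q)q_J - (9q_J + 2q_J²). Setting ∂π_J/∂q_J = 0: 285 - 7q_J - (3/2)(q_O) = 0.
Orion's first-order condition: 221 - 6q_O - (3/2)(q_J) = 0.
So q_J = (285 - (3/2)q_O)/7 and q_O = (221 - (3/2)q_J)/6.
Substituting one into the other gives q_J = 1838/53 and q_O = 28.1635.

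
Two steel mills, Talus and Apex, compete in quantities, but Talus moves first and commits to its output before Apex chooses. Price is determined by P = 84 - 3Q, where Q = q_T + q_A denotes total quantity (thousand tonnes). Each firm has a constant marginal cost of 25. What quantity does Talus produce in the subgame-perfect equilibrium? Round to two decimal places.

9.83

The follower Apex best-responds to any q_T: π_A = (84 - 3Q)q_A - 25q_A.
Follower FOC: 59 - 3q_T - 6q_A = 0, so q_A(q_T) = (59 - 3q_T)/6.
Talus substitutes q_A(q_T) into its own profit: π_T = q_T(84 - 3q_T - (59 - 3q_T)/2) - 25q_T = (109/2 - (3/2)q_T)q_T - 25q_T.
Leader FOC: 59/2 - 3q_T = 0, so q_T = 59/6.
Then q_A = (59 - 3·(59/6))/6 = 59/12.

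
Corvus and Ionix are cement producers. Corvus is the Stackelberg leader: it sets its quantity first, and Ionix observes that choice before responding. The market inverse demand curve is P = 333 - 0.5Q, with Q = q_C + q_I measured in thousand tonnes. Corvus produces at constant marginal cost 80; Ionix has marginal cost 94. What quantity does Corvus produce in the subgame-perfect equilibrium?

267

The follower Ionix best-responds to any q_C: π_I = (333 - 0.5Q)q_I - 94q_I.
Setting the follower's marginal profit to zero, 239 - (1/2)q_C - q_I = 0, i.e. q_I = (239 - (1/2)q_C).
The leader anticipates this reaction. Substituting into P = 333 - 0.5Q gives P = 427/2 - (1/4)q_C, so π_C = (427/2 - (1/4)q_C)q_C - 80q_C.
Maximising: ∂π_C/∂q_C = 267/2 - (1/2)q_C = 0, giving q_C = 267.
Then q_I = (239 - (1/2)·267) = 211/2.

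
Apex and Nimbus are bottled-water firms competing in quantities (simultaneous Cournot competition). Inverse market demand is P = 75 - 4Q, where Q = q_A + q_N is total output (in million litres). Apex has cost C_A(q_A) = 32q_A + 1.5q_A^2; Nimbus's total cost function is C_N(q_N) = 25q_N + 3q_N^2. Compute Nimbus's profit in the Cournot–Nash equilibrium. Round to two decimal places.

Apex's profit: π_A = (75 - 4Q)q_A - (32q_A + (3/2)q_A²). Setting ∂π_A/∂q_A = 0: 43 - 11q_A - 4(q_N) = 0.
Nimbus's profit: π_N = (75 - 4Q)q_N - (25q_N + 3q_N²). Setting ∂π_N/∂q_N = 0: 50 - 14q_N - 4(q_A) = 0.
So q_A = (43 - 4q_N)/11 and q_N = (50 - 4q_A)/14.
Solving the pair: q_A = 67/23, q_N = 63/23.
Price P = 75 - 4·(130/23) = 1205/23.
Nimbus's profit: (1205/23)·(63/23) - 25·(63/23) - 3(63/23)² = 52.5198.

52.52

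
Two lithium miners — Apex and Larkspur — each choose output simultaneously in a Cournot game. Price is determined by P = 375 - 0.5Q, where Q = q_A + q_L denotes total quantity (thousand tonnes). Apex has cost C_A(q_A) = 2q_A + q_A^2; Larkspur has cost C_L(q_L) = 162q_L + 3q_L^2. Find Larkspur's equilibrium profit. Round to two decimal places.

Apex's profit: π_A = (375 - 0.5Q)q_A - (2q_A + q_A²). Setting ∂π_A/∂q_A = 0: 373 - 3q_A - (1/2)(q_L) = 0.
Larkspur's profit: π_L = (375 - 0.5Q)q_L - (162q_L + 3q_L²). Setting ∂π_L/∂q_L = 0: 213 - 7q_L - (1/2)(q_A) = 0.
Rearranging gives the reaction functions q_A = (373 - (1/2)q_L)/3 and q_L = (213 - (1/2)q_A)/7.
Substituting one into the other gives q_A = 120.6988 and q_L = 1810/83.
Price P = 375 - (1/2)·142.5060 = 303.7470.
Larkspur's profit: 303.7470·(1810/83) - 162·(1810/83) - 3(1810/83)² = 1664.4433.

1664.44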